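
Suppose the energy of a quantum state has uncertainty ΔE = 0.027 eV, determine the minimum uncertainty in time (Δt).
12.189 fs

Using the energy-time uncertainty principle:
ΔEΔt ≥ ℏ/2

The minimum uncertainty in time is:
Δt_min = ℏ/(2ΔE)
Δt_min = (1.055e-34 J·s) / (2 × 4.326e-21 J)
Δt_min = 1.219e-14 s = 12.189 fs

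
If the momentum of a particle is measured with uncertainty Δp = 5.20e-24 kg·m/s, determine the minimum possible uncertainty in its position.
10.140 pm

Using the Heisenberg uncertainty principle:
ΔxΔp ≥ ℏ/2

The minimum uncertainty in position is:
Δx_min = ℏ/(2Δp)
Δx_min = (1.055e-34 J·s) / (2 × 5.200e-24 kg·m/s)
Δx_min = 1.014e-11 m = 10.140 pm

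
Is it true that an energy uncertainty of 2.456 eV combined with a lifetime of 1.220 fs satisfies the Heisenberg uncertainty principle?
Yes, it satisfies the uncertainty relation.

Calculate the product ΔEΔt:
ΔE = 2.456 eV = 3.935e-19 J
ΔEΔt = (3.935e-19 J) × (1.220e-15 s)
ΔEΔt = 4.801e-34 J·s

Compare to the minimum allowed value ℏ/2:
ℏ/2 = 5.273e-35 J·s

Since ΔEΔt = 4.801e-34 J·s ≥ 5.273e-35 J·s = ℏ/2,
this satisfies the uncertainty relation.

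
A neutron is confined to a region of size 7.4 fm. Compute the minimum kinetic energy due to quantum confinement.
94.600 keV

Using the uncertainty principle:

1. Position uncertainty: Δx ≈ 7.400e-15 m
2. Minimum momentum uncertainty: Δp = ℏ/(2Δx) = 7.125e-21 kg·m/s
3. Minimum kinetic energy:
   KE = (Δp)²/(2m) = (7.125e-21)²/(2 × 1.675e-27 kg)
   KE = 1.516e-14 J = 94.600 keV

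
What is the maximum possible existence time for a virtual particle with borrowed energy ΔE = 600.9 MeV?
5.477 × 10^-25 s

Using the energy-time uncertainty principle:
ΔEΔt ≥ ℏ/2

For a virtual particle borrowing energy ΔE, the maximum lifetime is:
Δt_max = ℏ/(2ΔE)

Converting energy:
ΔE = 600.9 MeV = 9.627e-11 J

Δt_max = (1.055e-34 J·s) / (2 × 9.627e-11 J)
Δt_max = 5.477e-25 s = 5.477 × 10^-25 s

Virtual particles with higher borrowed energy exist for shorter times.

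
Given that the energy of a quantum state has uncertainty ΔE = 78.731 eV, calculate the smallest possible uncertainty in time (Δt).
4.180 as

Using the energy-time uncertainty principle:
ΔEΔt ≥ ℏ/2

The minimum uncertainty in time is:
Δt_min = ℏ/(2ΔE)
Δt_min = (1.055e-34 J·s) / (2 × 1.261e-17 J)
Δt_min = 4.180e-18 s = 4.180 as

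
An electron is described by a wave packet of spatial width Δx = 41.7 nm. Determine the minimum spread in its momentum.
1.264 × 10^-27 kg·m/s

For a wave packet, the spatial width Δx and momentum spread Δp are related by the uncertainty principle:
ΔxΔp ≥ ℏ/2

The minimum momentum spread is:
Δp_min = ℏ/(2Δx)
Δp_min = (1.055e-34 J·s) / (2 × 4.170e-08 m)
Δp_min = 1.264e-27 kg·m/s

A wave packet cannot have both a well-defined position and well-defined momentum.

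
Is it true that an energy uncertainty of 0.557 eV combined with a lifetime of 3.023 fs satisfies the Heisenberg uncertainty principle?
Yes, it satisfies the uncertainty relation.

Calculate the product ΔEΔt:
ΔE = 0.557 eV = 8.924e-20 J
ΔEΔt = (8.924e-20 J) × (3.023e-15 s)
ΔEΔt = 2.698e-34 J·s

Compare to the minimum allowed value ℏ/2:
ℏ/2 = 5.273e-35 J·s

Since ΔEΔt = 2.698e-34 J·s ≥ 5.273e-35 J·s = ℏ/2,
this satisfies the uncertainty relation.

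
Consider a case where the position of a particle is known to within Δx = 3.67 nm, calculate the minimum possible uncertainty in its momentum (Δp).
1.437 × 10^-26 kg·m/s

Using the Heisenberg uncertainty principle:
ΔxΔp ≥ ℏ/2

The minimum uncertainty in momentum is:
Δp_min = ℏ/(2Δx)
Δp_min = (1.055e-34 J·s) / (2 × 3.670e-09 m)
Δp_min = 1.437e-26 kg·m/s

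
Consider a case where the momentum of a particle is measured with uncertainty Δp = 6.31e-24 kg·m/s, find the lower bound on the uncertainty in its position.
8.356 pm

Using the Heisenberg uncertainty principle:
ΔxΔp ≥ ℏ/2

The minimum uncertainty in position is:
Δx_min = ℏ/(2Δp)
Δx_min = (1.055e-34 J·s) / (2 × 6.310e-24 kg·m/s)
Δx_min = 8.356e-12 m = 8.356 pm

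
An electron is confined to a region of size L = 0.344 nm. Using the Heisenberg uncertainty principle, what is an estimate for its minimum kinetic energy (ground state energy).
80.491 meV

Using the uncertainty principle to estimate ground state energy:

1. The position uncertainty is approximately the confinement size:
   Δx ≈ L = 3.440e-10 m

2. From ΔxΔp ≥ ℏ/2, the minimum momentum uncertainty is:
   Δp ≈ ℏ/(2L) = 1.533e-25 kg·m/s

3. The kinetic energy is approximately:
   KE ≈ (Δp)²/(2m) = (1.533e-25)²/(2 × 9.109e-31 kg)
   KE ≈ 1.290e-20 J = 80.491 meV

This is an order-of-magnitude estimate of the ground state energy.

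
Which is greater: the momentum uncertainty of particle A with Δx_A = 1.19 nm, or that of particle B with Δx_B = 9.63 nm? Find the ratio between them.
Particle A has the larger minimum momentum uncertainty, by a factor of 8.09.

For each particle, the minimum momentum uncertainty is Δp_min = ℏ/(2Δx):

Particle A: Δp_A = ℏ/(2×1.190e-09 m) = 4.431e-26 kg·m/s
Particle B: Δp_B = ℏ/(2×9.630e-09 m) = 5.475e-27 kg·m/s

Ratio: Δp_A/Δp_B = 8.09

Since Δp_min ∝ 1/Δx, the particle with smaller position uncertainty (A) has larger momentum uncertainty.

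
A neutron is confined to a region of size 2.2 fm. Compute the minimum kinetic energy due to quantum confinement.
1.070 MeV

Using the uncertainty principle:

1. Position uncertainty: Δx ≈ 2.200e-15 m
2. Minimum momentum uncertainty: Δp = ℏ/(2Δx) = 2.397e-20 kg·m/s
3. Minimum kinetic energy:
   KE = (Δp)²/(2m) = (2.397e-20)²/(2 × 1.675e-27 kg)
   KE = 1.715e-13 J = 1.070 MeV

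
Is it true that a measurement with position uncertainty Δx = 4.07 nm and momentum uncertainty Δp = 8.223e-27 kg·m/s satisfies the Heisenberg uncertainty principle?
No, it violates the uncertainty principle (impossible measurement).

Calculate the product ΔxΔp:
ΔxΔp = (4.070e-09 m) × (8.223e-27 kg·m/s)
ΔxΔp = 3.347e-35 J·s

Compare to the minimum allowed value ℏ/2:
ℏ/2 = 5.273e-35 J·s

Since ΔxΔp = 3.347e-35 J·s < 5.273e-35 J·s = ℏ/2,
the measurement violates the uncertainty principle.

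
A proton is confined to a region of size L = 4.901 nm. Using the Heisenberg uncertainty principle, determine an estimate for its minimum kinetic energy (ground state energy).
215.966 neV

Using the uncertainty principle to estimate ground state energy:

1. The position uncertainty is approximately the confinement size:
   Δx ≈ L = 4.901e-09 m

2. From ΔxΔp ≥ ℏ/2, the minimum momentum uncertainty is:
   Δp ≈ ℏ/(2L) = 1.076e-26 kg·m/s

3. The kinetic energy is approximately:
   KE ≈ (Δp)²/(2m) = (1.076e-26)²/(2 × 1.673e-27 kg)
   KE ≈ 3.460e-26 J = 215.966 neV

This is an order-of-magnitude estimate of the ground state energy.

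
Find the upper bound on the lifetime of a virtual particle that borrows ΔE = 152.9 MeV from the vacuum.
2.152 ys

Using the energy-time uncertainty principle:
ΔEΔt ≥ ℏ/2

For a virtual particle borrowing energy ΔE, the maximum lifetime is:
Δt_max = ℏ/(2ΔE)

Converting energy:
ΔE = 152.9 MeV = 2.450e-11 J

Δt_max = (1.055e-34 J·s) / (2 × 2.450e-11 J)
Δt_max = 2.152e-24 s = 2.152 ys

Virtual particles with higher borrowed energy exist for shorter times.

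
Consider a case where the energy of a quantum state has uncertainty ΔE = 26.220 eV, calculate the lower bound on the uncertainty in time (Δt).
12.552 as

Using the energy-time uncertainty principle:
ΔEΔt ≥ ℏ/2

The minimum uncertainty in time is:
Δt_min = ℏ/(2ΔE)
Δt_min = (1.055e-34 J·s) / (2 × 4.201e-18 J)
Δt_min = 1.255e-17 s = 12.552 as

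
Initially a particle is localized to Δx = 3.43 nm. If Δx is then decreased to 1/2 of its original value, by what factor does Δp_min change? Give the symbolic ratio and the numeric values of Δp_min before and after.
Original Δp_min = 1.537 × 10^-26 kg·m/s; new Δp'_min = 3.075 × 10^-26 kg·m/s; ratio Δp'_min/Δp_min = 2.

From the uncertainty principle ΔxΔp ≥ ℏ/2, the minimum momentum uncertainty is Δp_min = ℏ/(2Δx).

Original (Δx = 3.43 nm = 3.430e-09 m):
Δp_min = (1.055e-34 J·s)/(2 × 3.430e-09 m) = 1.537e-26 kg·m/s

When Δx → (1/2)Δx:
Δp'_min = ℏ/(2 × (1/2)Δx) = 2 × ℏ/(2Δx) = 2 × Δp_min
Δp'_min = 2 × 1.537e-26 kg·m/s = 3.075e-26 kg·m/s

Since Δp_min ∝ 1/Δx, when Δx is decreased to 1/2 of its original value, Δp_min increases to 2 times its original value.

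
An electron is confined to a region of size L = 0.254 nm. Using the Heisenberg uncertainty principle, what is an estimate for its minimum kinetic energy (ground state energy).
147.637 meV

Using the uncertainty principle to estimate ground state energy:

1. The position uncertainty is approximately the confinement size:
   Δx ≈ L = 2.540e-10 m

2. From ΔxΔp ≥ ℏ/2, the minimum momentum uncertainty is:
   Δp ≈ ℏ/(2L) = 2.076e-25 kg·m/s

3. The kinetic energy is approximately:
   KE ≈ (Δp)²/(2m) = (2.076e-25)²/(2 × 9.109e-31 kg)
   KE ≈ 2.365e-20 J = 147.637 meV

This is an order-of-magnitude estimate of the ground state energy.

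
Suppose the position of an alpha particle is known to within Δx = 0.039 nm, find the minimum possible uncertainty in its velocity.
203.474 m/s

Using the Heisenberg uncertainty principle and Δp = mΔv:
ΔxΔp ≥ ℏ/2
Δx(mΔv) ≥ ℏ/2

The minimum uncertainty in velocity is:
Δv_min = ℏ/(2mΔx)
Δv_min = (1.055e-34 J·s) / (2 × 6.645e-27 kg × 3.900e-11 m)
Δv_min = 2.035e+02 m/s = 203.474 m/s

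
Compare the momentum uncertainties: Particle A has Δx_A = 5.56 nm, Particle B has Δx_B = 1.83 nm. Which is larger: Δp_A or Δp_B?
Particle B has the larger minimum momentum uncertainty, by a factor of 3.04.

For each particle, the minimum momentum uncertainty is Δp_min = ℏ/(2Δx):

Particle A: Δp_A = ℏ/(2×5.560e-09 m) = 9.484e-27 kg·m/s
Particle B: Δp_B = ℏ/(2×1.830e-09 m) = 2.881e-26 kg·m/s

Ratio: Δp_B/Δp_A = 3.04

Since Δp_min ∝ 1/Δx, the particle with smaller position uncertainty (B) has larger momentum uncertainty.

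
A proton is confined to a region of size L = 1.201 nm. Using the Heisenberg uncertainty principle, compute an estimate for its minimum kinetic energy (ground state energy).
3.596 μeV

Using the uncertainty principle to estimate ground state energy:

1. The position uncertainty is approximately the confinement size:
   Δx ≈ L = 1.201e-09 m

2. From ΔxΔp ≥ ℏ/2, the minimum momentum uncertainty is:
   Δp ≈ ℏ/(2L) = 4.390e-26 kg·m/s

3. The kinetic energy is approximately:
   KE ≈ (Δp)²/(2m) = (4.390e-26)²/(2 × 1.673e-27 kg)
   KE ≈ 5.762e-25 J = 3.596 μeV

This is an order-of-magnitude estimate of the ground state energy.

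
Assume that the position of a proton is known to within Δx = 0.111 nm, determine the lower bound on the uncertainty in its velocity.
284.005 m/s

Using the Heisenberg uncertainty principle and Δp = mΔv:
ΔxΔp ≥ ℏ/2
Δx(mΔv) ≥ ℏ/2

The minimum uncertainty in velocity is:
Δv_min = ℏ/(2mΔx)
Δv_min = (1.055e-34 J·s) / (2 × 1.673e-27 kg × 1.110e-10 m)
Δv_min = 2.840e+02 m/s = 284.005 m/s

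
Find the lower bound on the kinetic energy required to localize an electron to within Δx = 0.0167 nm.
34.153 eV

Localizing a particle requires giving it sufficient momentum uncertainty:

1. From uncertainty principle: Δp ≥ ℏ/(2Δx)
   Δp_min = (1.055e-34 J·s) / (2 × 1.670e-11 m)
   Δp_min = 3.157e-24 kg·m/s

2. This momentum uncertainty corresponds to kinetic energy:
   KE ≈ (Δp)²/(2m) = (3.157e-24)²/(2 × 9.109e-31 kg)
   KE = 5.472e-18 J = 34.153 eV

Tighter localization requires more energy.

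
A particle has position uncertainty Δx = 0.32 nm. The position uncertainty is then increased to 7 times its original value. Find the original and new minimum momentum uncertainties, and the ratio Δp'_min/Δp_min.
Original Δp_min = 1.648 × 10^-25 kg·m/s; new Δp'_min = 2.354 × 10^-26 kg·m/s; ratio Δp'_min/Δp_min = 1/7.

From the uncertainty principle ΔxΔp ≥ ℏ/2, the minimum momentum uncertainty is Δp_min = ℏ/(2Δx).

Original (Δx = 0.32 nm = 3.200e-10 m):
Δp_min = (1.055e-34 J·s)/(2 × 3.200e-10 m) = 1.648e-25 kg·m/s

When Δx → 7Δx:
Δp'_min = ℏ/(2 × 7Δx) = (1/7) × ℏ/(2Δx) = (1/7) × Δp_min
Δp'_min = 1/7 × 1.648e-25 kg·m/s = 2.354e-26 kg·m/s

Since Δp_min ∝ 1/Δx, when Δx is increased to 7 times its original value, Δp_min decreases to 1/7 of its original value.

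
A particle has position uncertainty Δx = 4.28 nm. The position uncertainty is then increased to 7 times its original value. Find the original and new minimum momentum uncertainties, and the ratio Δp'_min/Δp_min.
Original Δp_min = 1.232 × 10^-26 kg·m/s; new Δp'_min = 1.760 × 10^-27 kg·m/s; ratio Δp'_min/Δp_min = 1/7.

From the uncertainty principle ΔxΔp ≥ ℏ/2, the minimum momentum uncertainty is Δp_min = ℏ/(2Δx).

Original (Δx = 4.28 nm = 4.280e-09 m):
Δp_min = (1.055e-34 J·s)/(2 × 4.280e-09 m) = 1.232e-26 kg·m/s

When Δx → 7Δx:
Δp'_min = ℏ/(2 × 7Δx) = (1/7) × ℏ/(2Δx) = (1/7) × Δp_min
Δp'_min = 1/7 × 1.232e-26 kg·m/s = 1.760e-27 kg·m/s

Since Δp_min ∝ 1/Δx, when Δx is increased to 7 times its original value, Δp_min decreases to 1/7 of its original value.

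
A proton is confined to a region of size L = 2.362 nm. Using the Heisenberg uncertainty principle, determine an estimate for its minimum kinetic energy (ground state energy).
929.810 neV

Using the uncertainty principle to estimate ground state energy:

1. The position uncertainty is approximately the confinement size:
   Δx ≈ L = 2.362e-09 m

2. From ΔxΔp ≥ ℏ/2, the minimum momentum uncertainty is:
   Δp ≈ ℏ/(2L) = 2.232e-26 kg·m/s

3. The kinetic energy is approximately:
   KE ≈ (Δp)²/(2m) = (2.232e-26)²/(2 × 1.673e-27 kg)
   KE ≈ 1.490e-25 J = 929.810 neV

This is an order-of-magnitude estimate of the ground state energy.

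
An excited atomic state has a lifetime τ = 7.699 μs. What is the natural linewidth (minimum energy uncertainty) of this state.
42.747 peV

Using the energy-time uncertainty principle:
ΔEΔt ≥ ℏ/2

The lifetime τ represents the time uncertainty Δt.
The natural linewidth (minimum energy uncertainty) is:

ΔE = ℏ/(2τ)
ΔE = (1.055e-34 J·s) / (2 × 7.699e-06 s)
ΔE = 6.849e-30 J = 42.747 peV

This natural linewidth limits the precision of spectroscopic measurements.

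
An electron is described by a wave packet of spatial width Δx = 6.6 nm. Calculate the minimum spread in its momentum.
7.989 × 10^-27 kg·m/s

For a wave packet, the spatial width Δx and momentum spread Δp are related by the uncertainty principle:
ΔxΔp ≥ ℏ/2

The minimum momentum spread is:
Δp_min = ℏ/(2Δx)
Δp_min = (1.055e-34 J·s) / (2 × 6.600e-09 m)
Δp_min = 7.989e-27 kg·m/s

A wave packet cannot have both a well-defined position and well-defined momentum.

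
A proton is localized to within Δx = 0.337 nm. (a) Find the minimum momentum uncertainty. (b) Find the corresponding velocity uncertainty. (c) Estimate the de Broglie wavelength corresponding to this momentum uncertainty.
(a) Δp_min = 1.565 × 10^-25 kg·m/s
(b) Δv_min = 93.545 m/s
(c) λ_dB = 4.235 nm

Step-by-step:

(a) From the uncertainty principle:
Δp_min = ℏ/(2Δx) = (1.055e-34 J·s)/(2 × 3.370e-10 m) = 1.565e-25 kg·m/s

(b) The velocity uncertainty:
Δv = Δp/m = (1.565e-25 kg·m/s)/(1.673e-27 kg) = 9.354e+01 m/s = 93.545 m/s

(c) The de Broglie wavelength for this momentum:
λ = h/p = (6.626e-34 J·s)/(1.565e-25 kg·m/s) = 4.235e-09 m = 4.235 nm

Note: The de Broglie wavelength is comparable to the localization size, as expected from wave-particle duality.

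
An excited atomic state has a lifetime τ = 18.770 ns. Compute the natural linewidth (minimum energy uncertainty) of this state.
17.534 neV

Using the energy-time uncertainty principle:
ΔEΔt ≥ ℏ/2

The lifetime τ represents the time uncertainty Δt.
The natural linewidth (minimum energy uncertainty) is:

ΔE = ℏ/(2τ)
ΔE = (1.055e-34 J·s) / (2 × 1.877e-08 s)
ΔE = 2.809e-27 J = 17.534 neV

This natural linewidth limits the precision of spectroscopic measurements.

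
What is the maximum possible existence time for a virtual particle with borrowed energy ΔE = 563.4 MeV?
5.841 × 10^-25 s

Using the energy-time uncertainty principle:
ΔEΔt ≥ ℏ/2

For a virtual particle borrowing energy ΔE, the maximum lifetime is:
Δt_max = ℏ/(2ΔE)

Converting energy:
ΔE = 563.4 MeV = 9.027e-11 J

Δt_max = (1.055e-34 J·s) / (2 × 9.027e-11 J)
Δt_max = 5.841e-25 s = 5.841 × 10^-25 s

Virtual particles with higher borrowed energy exist for shorter times.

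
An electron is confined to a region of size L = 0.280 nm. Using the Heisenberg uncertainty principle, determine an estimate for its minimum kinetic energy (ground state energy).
121.492 meV

Using the uncertainty principle to estimate ground state energy:

1. The position uncertainty is approximately the confinement size:
   Δx ≈ L = 2.800e-10 m

2. From ΔxΔp ≥ ℏ/2, the minimum momentum uncertainty is:
   Δp ≈ ℏ/(2L) = 1.883e-25 kg·m/s

3. The kinetic energy is approximately:
   KE ≈ (Δp)²/(2m) = (1.883e-25)²/(2 × 9.109e-31 kg)
   KE ≈ 1.947e-20 J = 121.492 meV

This is an order-of-magnitude estimate of the ground state energy.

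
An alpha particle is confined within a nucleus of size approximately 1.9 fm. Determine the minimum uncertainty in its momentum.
2.775 × 10^-20 kg·m/s

Using the Heisenberg uncertainty principle:
ΔxΔp ≥ ℏ/2

With Δx ≈ L = 1.900e-15 m (the confinement size):
Δp_min = ℏ/(2Δx)
Δp_min = (1.055e-34 J·s) / (2 × 1.900e-15 m)
Δp_min = 2.775e-20 kg·m/s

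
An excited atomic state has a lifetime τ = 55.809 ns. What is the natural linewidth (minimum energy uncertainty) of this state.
5.897 neV

Using the energy-time uncertainty principle:
ΔEΔt ≥ ℏ/2

The lifetime τ represents the time uncertainty Δt.
The natural linewidth (minimum energy uncertainty) is:

ΔE = ℏ/(2τ)
ΔE = (1.055e-34 J·s) / (2 × 5.581e-08 s)
ΔE = 9.448e-28 J = 5.897 neV

This natural linewidth limits the precision of spectroscopic measurements.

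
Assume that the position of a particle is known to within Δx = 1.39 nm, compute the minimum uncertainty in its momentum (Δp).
3.793 × 10^-26 kg·m/s

Using the Heisenberg uncertainty principle:
ΔxΔp ≥ ℏ/2

The minimum uncertainty in momentum is:
Δp_min = ℏ/(2Δx)
Δp_min = (1.055e-34 J·s) / (2 × 1.390e-09 m)
Δp_min = 3.793e-26 kg·m/s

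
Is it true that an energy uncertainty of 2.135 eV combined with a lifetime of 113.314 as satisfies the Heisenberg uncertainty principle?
No, it violates the uncertainty relation.

Calculate the product ΔEΔt:
ΔE = 2.135 eV = 3.421e-19 J
ΔEΔt = (3.421e-19 J) × (1.133e-16 s)
ΔEΔt = 3.876e-35 J·s

Compare to the minimum allowed value ℏ/2:
ℏ/2 = 5.273e-35 J·s

Since ΔEΔt = 3.876e-35 J·s < 5.273e-35 J·s = ℏ/2,
this violates the uncertainty relation.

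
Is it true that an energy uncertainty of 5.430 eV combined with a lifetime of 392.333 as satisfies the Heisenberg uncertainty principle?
Yes, it satisfies the uncertainty relation.

Calculate the product ΔEΔt:
ΔE = 5.430 eV = 8.700e-19 J
ΔEΔt = (8.700e-19 J) × (3.923e-16 s)
ΔEΔt = 3.413e-34 J·s

Compare to the minimum allowed value ℏ/2:
ℏ/2 = 5.273e-35 J·s

Since ΔEΔt = 3.413e-34 J·s ≥ 5.273e-35 J·s = ℏ/2,
this satisfies the uncertainty relation.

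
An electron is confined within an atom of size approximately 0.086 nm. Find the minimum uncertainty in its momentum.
6.131 × 10^-25 kg·m/s

Using the Heisenberg uncertainty principle:
ΔxΔp ≥ ℏ/2

With Δx ≈ L = 8.600e-11 m (the confinement size):
Δp_min = ℏ/(2Δx)
Δp_min = (1.055e-34 J·s) / (2 × 8.600e-11 m)
Δp_min = 6.131e-25 kg·m/s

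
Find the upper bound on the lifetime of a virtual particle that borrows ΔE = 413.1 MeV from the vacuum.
7.967 × 10^-25 s

Using the energy-time uncertainty principle:
ΔEΔt ≥ ℏ/2

For a virtual particle borrowing energy ΔE, the maximum lifetime is:
Δt_max = ℏ/(2ΔE)

Converting energy:
ΔE = 413.1 MeV = 6.619e-11 J

Δt_max = (1.055e-34 J·s) / (2 × 6.619e-11 J)
Δt_max = 7.967e-25 s = 7.967 × 10^-25 s

Virtual particles with higher borrowed energy exist for shorter times.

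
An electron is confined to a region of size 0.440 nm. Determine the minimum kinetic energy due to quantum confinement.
49.199 meV

Using the uncertainty principle:

1. Position uncertainty: Δx ≈ 4.400e-10 m
2. Minimum momentum uncertainty: Δp = ℏ/(2Δx) = 1.198e-25 kg·m/s
3. Minimum kinetic energy:
   KE = (Δp)²/(2m) = (1.198e-25)²/(2 × 9.109e-31 kg)
   KE = 7.883e-21 J = 49.199 meV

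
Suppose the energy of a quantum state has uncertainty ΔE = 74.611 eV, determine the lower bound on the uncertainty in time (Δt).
4.411 as

Using the energy-time uncertainty principle:
ΔEΔt ≥ ℏ/2

The minimum uncertainty in time is:
Δt_min = ℏ/(2ΔE)
Δt_min = (1.055e-34 J·s) / (2 × 1.195e-17 J)
Δt_min = 4.411e-18 s = 4.411 as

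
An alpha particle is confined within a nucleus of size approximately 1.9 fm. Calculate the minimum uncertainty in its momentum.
2.775 × 10^-20 kg·m/s

Using the Heisenberg uncertainty principle:
ΔxΔp ≥ ℏ/2

With Δx ≈ L = 1.900e-15 m (the confinement size):
Δp_min = ℏ/(2Δx)
Δp_min = (1.055e-34 J·s) / (2 × 1.900e-15 m)
Δp_min = 2.775e-20 kg·m/s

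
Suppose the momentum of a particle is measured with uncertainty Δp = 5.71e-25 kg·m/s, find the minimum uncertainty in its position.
92.344 pm

Using the Heisenberg uncertainty principle:
ΔxΔp ≥ ℏ/2

The minimum uncertainty in position is:
Δx_min = ℏ/(2Δp)
Δx_min = (1.055e-34 J·s) / (2 × 5.710e-25 kg·m/s)
Δx_min = 9.234e-11 m = 92.344 pm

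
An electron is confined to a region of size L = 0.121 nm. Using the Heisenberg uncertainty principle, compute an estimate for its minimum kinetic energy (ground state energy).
650.567 meV

Using the uncertainty principle to estimate ground state energy:

1. The position uncertainty is approximately the confinement size:
   Δx ≈ L = 1.210e-10 m

2. From ΔxΔp ≥ ℏ/2, the minimum momentum uncertainty is:
   Δp ≈ ℏ/(2L) = 4.358e-25 kg·m/s

3. The kinetic energy is approximately:
   KE ≈ (Δp)²/(2m) = (4.358e-25)²/(2 × 9.109e-31 kg)
   KE ≈ 1.042e-19 J = 650.567 meV

This is an order-of-magnitude estimate of the ground state energy.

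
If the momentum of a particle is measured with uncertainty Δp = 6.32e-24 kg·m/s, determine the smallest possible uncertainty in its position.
8.343 pm

Using the Heisenberg uncertainty principle:
ΔxΔp ≥ ℏ/2

The minimum uncertainty in position is:
Δx_min = ℏ/(2Δp)
Δx_min = (1.055e-34 J·s) / (2 × 6.320e-24 kg·m/s)
Δx_min = 8.343e-12 m = 8.343 pm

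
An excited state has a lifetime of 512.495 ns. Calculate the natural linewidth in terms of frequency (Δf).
155.275 kHz

Using the energy-time uncertainty principle and E = hf:
ΔEΔt ≥ ℏ/2
hΔf·Δt ≥ ℏ/2

The minimum frequency uncertainty is:
Δf = ℏ/(2hτ) = 1/(4πτ)
Δf = 1/(4π × 5.125e-07 s)
Δf = 1.553e+05 Hz = 155.275 kHz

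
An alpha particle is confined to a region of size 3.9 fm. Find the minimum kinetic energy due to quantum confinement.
85.852 keV

Using the uncertainty principle:

1. Position uncertainty: Δx ≈ 3.900e-15 m
2. Minimum momentum uncertainty: Δp = ℏ/(2Δx) = 1.352e-20 kg·m/s
3. Minimum kinetic energy:
   KE = (Δp)²/(2m) = (1.352e-20)²/(2 × 6.645e-27 kg)
   KE = 1.375e-14 J = 85.852 keV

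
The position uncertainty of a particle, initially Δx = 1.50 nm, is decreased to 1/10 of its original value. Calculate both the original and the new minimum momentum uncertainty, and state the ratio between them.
Original Δp_min = 3.515 × 10^-26 kg·m/s; new Δp'_min = 3.515 × 10^-25 kg·m/s; ratio Δp'_min/Δp_min = 10.

From the uncertainty principle ΔxΔp ≥ ℏ/2, the minimum momentum uncertainty is Δp_min = ℏ/(2Δx).

Original (Δx = 1.50 nm = 1.500e-09 m):
Δp_min = (1.055e-34 J·s)/(2 × 1.500e-09 m) = 3.515e-26 kg·m/s

When Δx → (1/10)Δx:
Δp'_min = ℏ/(2 × (1/10)Δx) = 10 × ℏ/(2Δx) = 10 × Δp_min
Δp'_min = 10 × 3.515e-26 kg·m/s = 3.515e-25 kg·m/s

Since Δp_min ∝ 1/Δx, when Δx is decreased to 1/10 of its original value, Δp_min increases to 10 times its original value.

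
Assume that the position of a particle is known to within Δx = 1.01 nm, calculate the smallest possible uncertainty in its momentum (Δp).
5.221 × 10^-26 kg·m/s

Using the Heisenberg uncertainty principle:
ΔxΔp ≥ ℏ/2

The minimum uncertainty in momentum is:
Δp_min = ℏ/(2Δx)
Δp_min = (1.055e-34 J·s) / (2 × 1.010e-09 m)
Δp_min = 5.221e-26 kg·m/s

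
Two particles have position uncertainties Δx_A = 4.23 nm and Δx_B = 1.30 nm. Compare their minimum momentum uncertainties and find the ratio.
Particle B has the larger minimum momentum uncertainty, by a factor of 3.25.

For each particle, the minimum momentum uncertainty is Δp_min = ℏ/(2Δx):

Particle A: Δp_A = ℏ/(2×4.230e-09 m) = 1.247e-26 kg·m/s
Particle B: Δp_B = ℏ/(2×1.300e-09 m) = 4.056e-26 kg·m/s

Ratio: Δp_B/Δp_A = 3.25

Since Δp_min ∝ 1/Δx, the particle with smaller position uncertainty (B) has larger momentum uncertainty.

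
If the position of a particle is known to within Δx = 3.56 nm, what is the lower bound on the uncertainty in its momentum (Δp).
1.481 × 10^-26 kg·m/s

Using the Heisenberg uncertainty principle:
ΔxΔp ≥ ℏ/2

The minimum uncertainty in momentum is:
Δp_min = ℏ/(2Δx)
Δp_min = (1.055e-34 J·s) / (2 × 3.560e-09 m)
Δp_min = 1.481e-26 kg·m/s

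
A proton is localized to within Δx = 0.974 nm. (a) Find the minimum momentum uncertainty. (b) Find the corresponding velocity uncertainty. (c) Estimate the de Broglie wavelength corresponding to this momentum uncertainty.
(a) Δp_min = 5.414 × 10^-26 kg·m/s
(b) Δv_min = 32.366 m/s
(c) λ_dB = 12.240 nm

Step-by-step:

(a) From the uncertainty principle:
Δp_min = ℏ/(2Δx) = (1.055e-34 J·s)/(2 × 9.740e-10 m) = 5.414e-26 kg·m/s

(b) The velocity uncertainty:
Δv = Δp/m = (5.414e-26 kg·m/s)/(1.673e-27 kg) = 3.237e+01 m/s = 32.366 m/s

(c) The de Broglie wavelength for this momentum:
λ = h/p = (6.626e-34 J·s)/(5.414e-26 kg·m/s) = 1.224e-08 m = 12.240 nm

Note: The de Broglie wavelength is comparable to the localization size, as expected from wave-particle duality.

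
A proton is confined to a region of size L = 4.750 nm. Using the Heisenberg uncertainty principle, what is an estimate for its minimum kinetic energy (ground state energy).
229.915 neV

Using the uncertainty principle to estimate ground state energy:

1. The position uncertainty is approximately the confinement size:
   Δx ≈ L = 4.750e-09 m

2. From ΔxΔp ≥ ℏ/2, the minimum momentum uncertainty is:
   Δp ≈ ℏ/(2L) = 1.110e-26 kg·m/s

3. The kinetic energy is approximately:
   KE ≈ (Δp)²/(2m) = (1.110e-26)²/(2 × 1.673e-27 kg)
   KE ≈ 3.684e-26 J = 229.915 neV

This is an order-of-magnitude estimate of the ground state energy.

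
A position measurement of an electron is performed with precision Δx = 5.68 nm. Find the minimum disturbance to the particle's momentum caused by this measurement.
9.283 × 10^-27 kg·m/s

The uncertainty principle implies that measuring position disturbs momentum:
ΔxΔp ≥ ℏ/2

When we measure position with precision Δx, we necessarily introduce a momentum uncertainty:
Δp ≥ ℏ/(2Δx)
Δp_min = (1.055e-34 J·s) / (2 × 5.680e-09 m)
Δp_min = 9.283e-27 kg·m/s

The more precisely we measure position, the greater the momentum disturbance.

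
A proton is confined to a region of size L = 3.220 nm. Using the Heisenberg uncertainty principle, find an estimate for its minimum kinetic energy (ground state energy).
500.314 neV

Using the uncertainty principle to estimate ground state energy:

1. The position uncertainty is approximately the confinement size:
   Δx ≈ L = 3.220e-09 m

2. From ΔxΔp ≥ ℏ/2, the minimum momentum uncertainty is:
   Δp ≈ ℏ/(2L) = 1.638e-26 kg·m/s

3. The kinetic energy is approximately:
   KE ≈ (Δp)²/(2m) = (1.638e-26)²/(2 × 1.673e-27 kg)
   KE ≈ 8.016e-26 J = 500.314 neV

This is an order-of-magnitude estimate of the ground state energy.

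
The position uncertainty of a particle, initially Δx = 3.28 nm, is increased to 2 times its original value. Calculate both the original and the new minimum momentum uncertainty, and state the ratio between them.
Original Δp_min = 1.608 × 10^-26 kg·m/s; new Δp'_min = 8.038 × 10^-27 kg·m/s; ratio Δp'_min/Δp_min = 1/2.

From the uncertainty principle ΔxΔp ≥ ℏ/2, the minimum momentum uncertainty is Δp_min = ℏ/(2Δx).

Original (Δx = 3.28 nm = 3.280e-09 m):
Δp_min = (1.055e-34 J·s)/(2 × 3.280e-09 m) = 1.608e-26 kg·m/s

When Δx → 2Δx:
Δp'_min = ℏ/(2 × 2Δx) = (1/2) × ℏ/(2Δx) = (1/2) × Δp_min
Δp'_min = 1/2 × 1.608e-26 kg·m/s = 8.038e-27 kg·m/s

Since Δp_min ∝ 1/Δx, when Δx is increased to 2 times its original value, Δp_min decreases to 1/2 of its original value.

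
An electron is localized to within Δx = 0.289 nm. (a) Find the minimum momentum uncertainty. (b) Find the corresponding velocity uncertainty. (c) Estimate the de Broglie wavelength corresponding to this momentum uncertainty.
(a) Δp_min = 1.825 × 10^-25 kg·m/s
(b) Δv_min = 200.290 km/s
(c) λ_dB = 3.632 nm

Step-by-step:

(a) From the uncertainty principle:
Δp_min = ℏ/(2Δx) = (1.055e-34 J·s)/(2 × 2.890e-10 m) = 1.825e-25 kg·m/s

(b) The velocity uncertainty:
Δv = Δp/m = (1.825e-25 kg·m/s)/(9.109e-31 kg) = 2.003e+05 m/s = 200.290 km/s

(c) The de Broglie wavelength for this momentum:
λ = h/p = (6.626e-34 J·s)/(1.825e-25 kg·m/s) = 3.632e-09 m = 3.632 nm

Note: The de Broglie wavelength is comparable to the localization size, as expected from wave-particle duality.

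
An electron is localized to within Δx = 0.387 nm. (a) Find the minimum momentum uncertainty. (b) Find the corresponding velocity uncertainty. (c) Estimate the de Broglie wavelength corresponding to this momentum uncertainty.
(a) Δp_min = 1.362 × 10^-25 kg·m/s
(b) Δv_min = 149.571 km/s
(c) λ_dB = 4.863 nm

Step-by-step:

(a) From the uncertainty principle:
Δp_min = ℏ/(2Δx) = (1.055e-34 J·s)/(2 × 3.870e-10 m) = 1.362e-25 kg·m/s

(b) The velocity uncertainty:
Δv = Δp/m = (1.362e-25 kg·m/s)/(9.109e-31 kg) = 1.496e+05 m/s = 149.571 km/s

(c) The de Broglie wavelength for this momentum:
λ = h/p = (6.626e-34 J·s)/(1.362e-25 kg·m/s) = 4.863e-09 m = 4.863 nm

Note: The de Broglie wavelength is comparable to the localization size, as expected from wave-particle duality.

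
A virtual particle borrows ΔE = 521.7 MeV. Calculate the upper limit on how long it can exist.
6.308 × 10^-25 s

Using the energy-time uncertainty principle:
ΔEΔt ≥ ℏ/2

For a virtual particle borrowing energy ΔE, the maximum lifetime is:
Δt_max = ℏ/(2ΔE)

Converting energy:
ΔE = 521.7 MeV = 8.359e-11 J

Δt_max = (1.055e-34 J·s) / (2 × 8.359e-11 J)
Δt_max = 6.308e-25 s = 6.308 × 10^-25 s

Virtual particles with higher borrowed energy exist for shorter times.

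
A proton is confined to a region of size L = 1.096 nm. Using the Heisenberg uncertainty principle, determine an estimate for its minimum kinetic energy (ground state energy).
4.319 μeV

Using the uncertainty principle to estimate ground state energy:

1. The position uncertainty is approximately the confinement size:
   Δx ≈ L = 1.096e-09 m

2. From ΔxΔp ≥ ℏ/2, the minimum momentum uncertainty is:
   Δp ≈ ℏ/(2L) = 4.811e-26 kg·m/s

3. The kinetic energy is approximately:
   KE ≈ (Δp)²/(2m) = (4.811e-26)²/(2 × 1.673e-27 kg)
   KE ≈ 6.919e-25 J = 4.319 μeV

This is an order-of-magnitude estimate of the ground state energy.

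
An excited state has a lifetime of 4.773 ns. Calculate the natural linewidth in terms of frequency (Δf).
16.672 MHz

Using the energy-time uncertainty principle and E = hf:
ΔEΔt ≥ ℏ/2
hΔf·Δt ≥ ℏ/2

The minimum frequency uncertainty is:
Δf = ℏ/(2hτ) = 1/(4πτ)
Δf = 1/(4π × 4.773e-09 s)
Δf = 1.667e+07 Hz = 16.672 MHz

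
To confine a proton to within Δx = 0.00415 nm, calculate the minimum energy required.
301.202 meV

Localizing a particle requires giving it sufficient momentum uncertainty:

1. From uncertainty principle: Δp ≥ ℏ/(2Δx)
   Δp_min = (1.055e-34 J·s) / (2 × 4.150e-12 m)
   Δp_min = 1.271e-23 kg·m/s

2. This momentum uncertainty corresponds to kinetic energy:
   KE ≈ (Δp)²/(2m) = (1.271e-23)²/(2 × 1.673e-27 kg)
   KE = 4.826e-20 J = 301.202 meV

Tighter localization requires more energy.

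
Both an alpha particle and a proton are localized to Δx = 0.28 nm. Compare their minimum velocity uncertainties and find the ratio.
The proton has the larger minimum velocity uncertainty, by a ratio of 4.0.

For both particles, Δp_min = ℏ/(2Δx) = 1.883e-25 kg·m/s (same for both).

The velocity uncertainty is Δv = Δp/m:
- alpha particle: Δv = 1.883e-25 / 6.645e-27 = 2.834e+01 m/s = 28.341 m/s
- proton: Δv = 1.883e-25 / 1.673e-27 = 1.126e+02 m/s = 112.588 m/s

Ratio: 1.126e+02 / 2.834e+01 = 4.0

The lighter particle has larger velocity uncertainty because Δv ∝ 1/m.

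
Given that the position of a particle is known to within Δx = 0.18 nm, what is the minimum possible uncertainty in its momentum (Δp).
2.929 × 10^-25 kg·m/s

Using the Heisenberg uncertainty principle:
ΔxΔp ≥ ℏ/2

The minimum uncertainty in momentum is:
Δp_min = ℏ/(2Δx)
Δp_min = (1.055e-34 J·s) / (2 × 1.800e-10 m)
Δp_min = 2.929e-25 kg·m/s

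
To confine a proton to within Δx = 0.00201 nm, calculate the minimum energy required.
1.284 eV

Localizing a particle requires giving it sufficient momentum uncertainty:

1. From uncertainty principle: Δp ≥ ℏ/(2Δx)
   Δp_min = (1.055e-34 J·s) / (2 × 2.010e-12 m)
   Δp_min = 2.623e-23 kg·m/s

2. This momentum uncertainty corresponds to kinetic energy:
   KE ≈ (Δp)²/(2m) = (2.623e-23)²/(2 × 1.673e-27 kg)
   KE = 2.057e-19 J = 1.284 eV

Tighter localization requires more energy.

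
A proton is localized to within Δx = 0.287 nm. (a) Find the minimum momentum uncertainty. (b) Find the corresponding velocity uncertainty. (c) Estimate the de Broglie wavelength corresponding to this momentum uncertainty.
(a) Δp_min = 1.837 × 10^-25 kg·m/s
(b) Δv_min = 109.842 m/s
(c) λ_dB = 3.607 nm

Step-by-step:

(a) From the uncertainty principle:
Δp_min = ℏ/(2Δx) = (1.055e-34 J·s)/(2 × 2.870e-10 m) = 1.837e-25 kg·m/s

(b) The velocity uncertainty:
Δv = Δp/m = (1.837e-25 kg·m/s)/(1.673e-27 kg) = 1.098e+02 m/s = 109.842 m/s

(c) The de Broglie wavelength for this momentum:
λ = h/p = (6.626e-34 J·s)/(1.837e-25 kg·m/s) = 3.607e-09 m = 3.607 nm

Note: The de Broglie wavelength is comparable to the localization size, as expected from wave-particle duality.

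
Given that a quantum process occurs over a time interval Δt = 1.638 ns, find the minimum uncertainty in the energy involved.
200.919 neV

Using the energy-time uncertainty principle:
ΔEΔt ≥ ℏ/2

The minimum uncertainty in energy is:
ΔE_min = ℏ/(2Δt)
ΔE_min = (1.055e-34 J·s) / (2 × 1.638e-09 s)
ΔE_min = 3.219e-26 J = 200.919 neV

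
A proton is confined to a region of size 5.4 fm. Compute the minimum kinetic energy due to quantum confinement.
177.896 keV

Using the uncertainty principle:

1. Position uncertainty: Δx ≈ 5.400e-15 m
2. Minimum momentum uncertainty: Δp = ℏ/(2Δx) = 9.765e-21 kg·m/s
3. Minimum kinetic energy:
   KE = (Δp)²/(2m) = (9.765e-21)²/(2 × 1.673e-27 kg)
   KE = 2.850e-14 J = 177.896 keV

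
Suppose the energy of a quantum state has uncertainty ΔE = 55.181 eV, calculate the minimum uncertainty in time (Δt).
5.964 as

Using the energy-time uncertainty principle:
ΔEΔt ≥ ℏ/2

The minimum uncertainty in time is:
Δt_min = ℏ/(2ΔE)
Δt_min = (1.055e-34 J·s) / (2 × 8.841e-18 J)
Δt_min = 5.964e-18 s = 5.964 as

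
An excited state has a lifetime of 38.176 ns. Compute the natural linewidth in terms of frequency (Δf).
2.084 MHz

Using the energy-time uncertainty principle and E = hf:
ΔEΔt ≥ ℏ/2
hΔf·Δt ≥ ℏ/2

The minimum frequency uncertainty is:
Δf = ℏ/(2hτ) = 1/(4πτ)
Δf = 1/(4π × 3.818e-08 s)
Δf = 2.084e+06 Hz = 2.084 MHz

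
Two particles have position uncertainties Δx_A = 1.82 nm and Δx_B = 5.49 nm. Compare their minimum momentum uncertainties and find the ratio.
Particle A has the larger minimum momentum uncertainty, by a factor of 3.02.

For each particle, the minimum momentum uncertainty is Δp_min = ℏ/(2Δx):

Particle A: Δp_A = ℏ/(2×1.820e-09 m) = 2.897e-26 kg·m/s
Particle B: Δp_B = ℏ/(2×5.490e-09 m) = 9.604e-27 kg·m/s

Ratio: Δp_A/Δp_B = 3.02

Since Δp_min ∝ 1/Δx, the particle with smaller position uncertainty (A) has larger momentum uncertainty.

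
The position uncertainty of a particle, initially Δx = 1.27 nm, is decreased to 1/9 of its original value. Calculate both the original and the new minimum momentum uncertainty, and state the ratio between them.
Original Δp_min = 4.152 × 10^-26 kg·m/s; new Δp'_min = 3.737 × 10^-25 kg·m/s; ratio Δp'_min/Δp_min = 9.

From the uncertainty principle ΔxΔp ≥ ℏ/2, the minimum momentum uncertainty is Δp_min = ℏ/(2Δx).

Original (Δx = 1.27 nm = 1.270e-09 m):
Δp_min = (1.055e-34 J·s)/(2 × 1.270e-09 m) = 4.152e-26 kg·m/s

When Δx → (1/9)Δx:
Δp'_min = ℏ/(2 × (1/9)Δx) = 9 × ℏ/(2Δx) = 9 × Δp_min
Δp'_min = 9 × 4.152e-26 kg·m/s = 3.737e-25 kg·m/s

Since Δp_min ∝ 1/Δx, when Δx is decreased to 1/9 of its original value, Δp_min increases to 9 times its original value.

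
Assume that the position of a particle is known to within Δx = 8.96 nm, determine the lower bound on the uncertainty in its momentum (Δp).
5.885 × 10^-27 kg·m/s

Using the Heisenberg uncertainty principle:
ΔxΔp ≥ ℏ/2

The minimum uncertainty in momentum is:
Δp_min = ℏ/(2Δx)
Δp_min = (1.055e-34 J·s) / (2 × 8.960e-09 m)
Δp_min = 5.885e-27 kg·m/s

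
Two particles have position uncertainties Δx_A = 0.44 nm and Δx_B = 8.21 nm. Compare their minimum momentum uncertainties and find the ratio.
Particle A has the larger minimum momentum uncertainty, by a factor of 18.66.

For each particle, the minimum momentum uncertainty is Δp_min = ℏ/(2Δx):

Particle A: Δp_A = ℏ/(2×4.400e-10 m) = 1.198e-25 kg·m/s
Particle B: Δp_B = ℏ/(2×8.210e-09 m) = 6.422e-27 kg·m/s

Ratio: Δp_A/Δp_B = 18.66

Since Δp_min ∝ 1/Δx, the particle with smaller position uncertainty (A) has larger momentum uncertainty.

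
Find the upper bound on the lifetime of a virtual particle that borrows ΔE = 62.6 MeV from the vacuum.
5.257 ys

Using the energy-time uncertainty principle:
ΔEΔt ≥ ℏ/2

For a virtual particle borrowing energy ΔE, the maximum lifetime is:
Δt_max = ℏ/(2ΔE)

Converting energy:
ΔE = 62.6 MeV = 1.003e-11 J

Δt_max = (1.055e-34 J·s) / (2 × 1.003e-11 J)
Δt_max = 5.257e-24 s = 5.257 ys

Virtual particles with higher borrowed energy exist for shorter times.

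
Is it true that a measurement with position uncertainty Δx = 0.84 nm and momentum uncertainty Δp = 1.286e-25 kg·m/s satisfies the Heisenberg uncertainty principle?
Yes, it satisfies the uncertainty principle.

Calculate the product ΔxΔp:
ΔxΔp = (8.400e-10 m) × (1.286e-25 kg·m/s)
ΔxΔp = 1.080e-34 J·s

Compare to the minimum allowed value ℏ/2:
ℏ/2 = 5.273e-35 J·s

Since ΔxΔp = 1.080e-34 J·s ≥ 5.273e-35 J·s = ℏ/2,
the measurement satisfies the uncertainty principle.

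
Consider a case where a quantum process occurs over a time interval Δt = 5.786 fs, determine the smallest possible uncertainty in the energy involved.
56.880 meV

Using the energy-time uncertainty principle:
ΔEΔt ≥ ℏ/2

The minimum uncertainty in energy is:
ΔE_min = ℏ/(2Δt)
ΔE_min = (1.055e-34 J·s) / (2 × 5.786e-15 s)
ΔE_min = 9.113e-21 J = 56.880 meV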